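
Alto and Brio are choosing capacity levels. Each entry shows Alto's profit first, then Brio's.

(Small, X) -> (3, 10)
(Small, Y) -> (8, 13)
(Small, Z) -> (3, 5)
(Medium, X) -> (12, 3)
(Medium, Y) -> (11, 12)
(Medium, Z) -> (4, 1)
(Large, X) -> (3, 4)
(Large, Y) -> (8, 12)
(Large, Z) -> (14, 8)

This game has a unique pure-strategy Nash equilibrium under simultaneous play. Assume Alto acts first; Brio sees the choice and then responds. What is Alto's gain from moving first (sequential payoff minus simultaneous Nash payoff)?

0

Backward induction with Alto moving first.
- Small: Brio compares 10, 13, 5 and picks Y; Alto would get 8.
- Medium: Brio compares 3, 12, 1 and picks Y; Alto would get 11.
- Large: Brio compares 4, 12, 8 and picks Y; Alto would get 8.
Alto's induced payoffs are 8, 11, 8, so Alto commits to Medium. Subgame-perfect outcome: (Medium, Y) with payoffs (11, 12).
Now find the simultaneous Nash equilibrium.
Alto's best replies: X→Medium; Y→Medium; Z→Large.
Brio's best replies: Small→Y; Medium→Y; Large→Y.
Only (Medium, Y) has each player best-responding; Nash payoffs (11, 12).
Alto's commitment gain: 11 − 11 = 0.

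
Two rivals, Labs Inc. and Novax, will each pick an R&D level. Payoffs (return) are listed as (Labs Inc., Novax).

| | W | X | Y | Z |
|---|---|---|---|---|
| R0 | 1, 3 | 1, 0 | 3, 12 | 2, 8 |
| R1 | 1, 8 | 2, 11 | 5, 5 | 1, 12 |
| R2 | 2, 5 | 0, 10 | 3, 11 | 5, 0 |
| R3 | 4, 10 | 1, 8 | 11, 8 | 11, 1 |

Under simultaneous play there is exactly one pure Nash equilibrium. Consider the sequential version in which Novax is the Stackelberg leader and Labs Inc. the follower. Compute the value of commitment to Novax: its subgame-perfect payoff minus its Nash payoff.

1

Solve by backward induction (Novax leads).
- W: Labs Inc. compares 1, 1, 2, 4 and picks R3; Novax would get 10.
- X: Labs Inc. compares 1, 2, 0, 1 and picks R1; Novax would get 11.
- Y: Labs Inc. compares 3, 5, 3, 11 and picks R3; Novax would get 8.
- Z: Labs Inc. compares 2, 1, 5, 11 and picks R3; Novax would get 1.
Among 10, 11, 8, 1, the best is 11 at X. Subgame-perfect outcome: (R1, X) with payoffs (2, 11).
Under simultaneous play:
Labs Inc.'s best replies: W→R3; X→R1; Y→R3; Z→R3.
Novax's best replies: R0→Y; R1→Z; R2→Y; R3→W.
Only (R3, W) has each player best-responding; Nash payoffs (4, 10).
Novax's commitment gain: 11 − 10 = 1.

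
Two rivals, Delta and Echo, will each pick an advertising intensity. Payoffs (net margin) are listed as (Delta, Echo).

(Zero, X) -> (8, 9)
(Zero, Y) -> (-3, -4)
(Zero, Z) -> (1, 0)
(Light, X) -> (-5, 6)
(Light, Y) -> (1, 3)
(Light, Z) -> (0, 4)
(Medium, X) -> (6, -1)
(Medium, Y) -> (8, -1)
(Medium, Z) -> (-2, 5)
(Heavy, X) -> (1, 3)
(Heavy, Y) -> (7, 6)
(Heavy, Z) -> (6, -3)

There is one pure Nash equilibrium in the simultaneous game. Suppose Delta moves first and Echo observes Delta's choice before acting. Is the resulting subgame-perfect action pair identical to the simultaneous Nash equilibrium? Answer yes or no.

Backward induction with Delta moving first.
- Zero: BR = X, leader payoff 8.
- Light: BR = X, leader payoff -5.
- Medium: BR = Z, leader payoff -2.
- Heavy: BR = Y, leader payoff 7.
Among 8, -5, -2, 7, the best is 8 at Zero. Subgame-perfect outcome: (Zero, X) with payoffs (8, 9).
Now find the simultaneous Nash equilibrium.
Delta's best replies: X→Zero; Y→Medium; Z→Heavy.
Echo's best replies: Zero→X; Light→X; Medium→Z; Heavy→Y.
The unique mutual best reply is (Zero, X), giving (8, 9).
Sequential outcome (Zero, X) coincides with the Nash profile (Zero, X).

yes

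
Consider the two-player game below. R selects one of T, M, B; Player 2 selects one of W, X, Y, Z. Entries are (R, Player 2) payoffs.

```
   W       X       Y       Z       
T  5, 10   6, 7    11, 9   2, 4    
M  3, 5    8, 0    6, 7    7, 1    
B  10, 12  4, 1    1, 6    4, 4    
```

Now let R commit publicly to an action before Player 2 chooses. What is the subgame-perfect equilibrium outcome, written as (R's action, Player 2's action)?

Solve by backward induction (R leads).
- T: Player 2 compares 10, 7, 9, 4 and picks W; R would get 5.
- M: Player 2 compares 5, 0, 7, 1 and picks Y; R would get 6.
- B: Player 2 compares 12, 1, 6, 4 and picks W; R would get 10.
Maximizing over 5, 6, 10, R chooses B. Subgame-perfect outcome: (B, W) with payoffs (10, 12).

(B, W)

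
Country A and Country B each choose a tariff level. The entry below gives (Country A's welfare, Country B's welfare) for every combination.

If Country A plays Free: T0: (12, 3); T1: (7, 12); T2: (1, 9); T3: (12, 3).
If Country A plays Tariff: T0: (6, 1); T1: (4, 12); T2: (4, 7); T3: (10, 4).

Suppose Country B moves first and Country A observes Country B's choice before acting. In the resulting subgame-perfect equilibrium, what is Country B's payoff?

12

Country A best-responds to each possible Country B move:
- T0: Country A compares 12, 6 and picks Free; Country B would get 3.
- T1: Country A compares 7, 4 and picks Free; Country B would get 12.
- T2: Country A compares 1, 4 and picks Tariff; Country B would get 7.
- T3: Country A compares 12, 10 and picks Free; Country B would get 3.
Among 3, 12, 7, 3, the best is 12 at T1. Subgame-perfect outcome: (Free, T1) with payoffs (7, 12).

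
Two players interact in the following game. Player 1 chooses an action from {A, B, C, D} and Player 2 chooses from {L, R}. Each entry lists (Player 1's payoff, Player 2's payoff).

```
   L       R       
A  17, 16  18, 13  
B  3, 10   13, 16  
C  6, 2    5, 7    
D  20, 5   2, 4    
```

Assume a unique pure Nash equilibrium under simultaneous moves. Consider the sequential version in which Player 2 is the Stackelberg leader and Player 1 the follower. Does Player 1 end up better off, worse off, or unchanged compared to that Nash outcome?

worse off

Backward induction with Player 2 moving first.
- L: BR = D, leader payoff 5.
- R: BR = A, leader payoff 13.
Maximizing over 5, 13, Player 2 chooses R. Subgame-perfect outcome: (A, R) with payoffs (18, 13).
For the simultaneous game, intersect best replies.
Player 1's best replies: L→D; R→A.
Player 2's best replies: A→L; B→R; C→R; D→L.
Only (D, L) has each player best-responding; Nash payoffs (20, 5).
Player 1 earns 18 sequentially versus 20 at the Nash outcome: worse off.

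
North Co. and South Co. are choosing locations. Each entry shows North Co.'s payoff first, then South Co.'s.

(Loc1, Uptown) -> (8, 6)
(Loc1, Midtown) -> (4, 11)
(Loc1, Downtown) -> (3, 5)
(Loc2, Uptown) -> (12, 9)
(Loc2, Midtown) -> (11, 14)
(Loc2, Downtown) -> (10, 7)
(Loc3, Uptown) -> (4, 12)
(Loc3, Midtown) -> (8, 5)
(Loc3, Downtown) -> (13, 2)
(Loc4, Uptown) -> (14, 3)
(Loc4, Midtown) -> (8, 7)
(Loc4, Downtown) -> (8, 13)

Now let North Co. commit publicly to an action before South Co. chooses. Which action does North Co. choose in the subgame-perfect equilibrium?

Loc2

South Co. best-responds to each possible North Co. move:
- Loc1: BR = Midtown, leader payoff 4.
- Loc2: BR = Midtown, leader payoff 11.
- Loc3: BR = Uptown, leader payoff 4.
- Loc4: BR = Downtown, leader payoff 8.
North Co.'s induced payoffs are 4, 11, 4, 8, so North Co. commits to Loc2. Subgame-perfect outcome: (Loc2, Midtown) with payoffs (11, 14).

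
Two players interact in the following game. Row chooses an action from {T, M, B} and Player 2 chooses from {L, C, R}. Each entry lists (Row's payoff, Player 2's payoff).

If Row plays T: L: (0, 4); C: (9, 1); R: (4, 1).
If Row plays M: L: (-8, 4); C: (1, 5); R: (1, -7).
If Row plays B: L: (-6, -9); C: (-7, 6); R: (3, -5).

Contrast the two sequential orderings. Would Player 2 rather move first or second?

If Row leads: Player 2's best replies are T→L, M→C, B→C; Row's induced payoffs 0, 1, -7; outcome (M, C), payoffs (1, 5).
If Player 2 leads: Row's best replies are L→T, C→T, R→T; Player 2's induced payoffs 4, 1, 1; outcome (T, L), payoffs (0, 4).
Player 2 gets 4 moving first and 5 moving second, so Player 2 prefers to move second.

second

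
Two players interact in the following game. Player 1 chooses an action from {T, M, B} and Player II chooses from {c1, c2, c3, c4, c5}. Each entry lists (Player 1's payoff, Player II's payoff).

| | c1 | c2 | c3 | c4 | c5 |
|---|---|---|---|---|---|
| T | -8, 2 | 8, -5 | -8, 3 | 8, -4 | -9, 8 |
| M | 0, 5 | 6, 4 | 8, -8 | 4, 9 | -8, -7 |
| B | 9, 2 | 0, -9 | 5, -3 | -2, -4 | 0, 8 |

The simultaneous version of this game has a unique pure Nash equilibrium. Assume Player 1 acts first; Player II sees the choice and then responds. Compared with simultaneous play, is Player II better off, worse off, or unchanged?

better off

Backward induction with Player 1 moving first.
- T: Player II compares 2, -5, 3, -4, 8 and picks c5; Player 1 would get -9.
- M: Player II compares 5, 4, -8, 9, -7 and picks c4; Player 1 would get 4.
- B: Player II compares 2, -9, -3, -4, 8 and picks c5; Player 1 would get 0.
Among -9, 4, 0, the best is 4 at M. Subgame-perfect outcome: (M, c4) with payoffs (4, 9).
For the simultaneous game, intersect best replies.
Player 1's best replies: c1→B; c2→T; c3→M; c4→T; c5→B.
Player II's best replies: T→c5; M→c4; B→c5.
Only (B, c5) has each player best-responding; Nash payoffs (0, 8).
Player II earns 9 sequentially versus 8 at the Nash outcome: better off.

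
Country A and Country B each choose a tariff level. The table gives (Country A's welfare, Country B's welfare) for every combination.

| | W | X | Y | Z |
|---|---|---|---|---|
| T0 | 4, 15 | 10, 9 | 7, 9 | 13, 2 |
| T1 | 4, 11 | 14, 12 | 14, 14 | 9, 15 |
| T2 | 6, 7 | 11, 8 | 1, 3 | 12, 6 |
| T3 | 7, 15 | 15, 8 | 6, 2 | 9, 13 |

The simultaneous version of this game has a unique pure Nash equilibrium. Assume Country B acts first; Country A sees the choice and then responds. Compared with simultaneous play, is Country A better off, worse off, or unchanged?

Solve by backward induction (Country B leads).
- W: Country A compares 4, 4, 6, 7 and picks T3; Country B would get 15.
- X: Country A compares 10, 14, 11, 15 and picks T3; Country B would get 8.
- Y: Country A compares 7, 14, 1, 6 and picks T1; Country B would get 14.
- Z: Country A compares 13, 9, 12, 9 and picks T0; Country B would get 2.
Among 15, 8, 14, 2, the best is 15 at W. Subgame-perfect outcome: (T3, W) with payoffs (7, 15).
Under simultaneous play:
Country A's best replies: W→T3; X→T3; Y→T1; Z→T0.
Country B's best replies: T0→W; T1→Z; T2→X; T3→W.
The unique mutual best reply is (T3, W), giving (7, 15).
Country A earns 7 sequentially versus 7 at the Nash outcome: unchanged.

unchanged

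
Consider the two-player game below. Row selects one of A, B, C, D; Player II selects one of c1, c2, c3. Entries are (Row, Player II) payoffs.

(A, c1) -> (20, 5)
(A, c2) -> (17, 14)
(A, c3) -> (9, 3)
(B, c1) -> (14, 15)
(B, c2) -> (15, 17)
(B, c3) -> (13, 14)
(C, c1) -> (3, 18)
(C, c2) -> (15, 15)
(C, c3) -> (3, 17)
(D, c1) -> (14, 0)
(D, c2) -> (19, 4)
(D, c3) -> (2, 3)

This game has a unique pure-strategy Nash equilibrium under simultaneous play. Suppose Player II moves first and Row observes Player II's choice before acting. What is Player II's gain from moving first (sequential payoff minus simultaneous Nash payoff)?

10

Work backward from Row's decision.
- c1: BR = A, leader payoff 5.
- c2: BR = D, leader payoff 4.
- c3: BR = B, leader payoff 14.
Player II's induced payoffs are 5, 4, 14, so Player II commits to c3. Subgame-perfect outcome: (B, c3) with payoffs (13, 14).
Now find the simultaneous Nash equilibrium.
Row's best replies: c1→A; c2→D; c3→B.
Player II's best replies: A→c2; B→c2; C→c1; D→c2.
The unique mutual best reply is (D, c2), giving (19, 4).
Player II's commitment gain: 14 − 4 = 10.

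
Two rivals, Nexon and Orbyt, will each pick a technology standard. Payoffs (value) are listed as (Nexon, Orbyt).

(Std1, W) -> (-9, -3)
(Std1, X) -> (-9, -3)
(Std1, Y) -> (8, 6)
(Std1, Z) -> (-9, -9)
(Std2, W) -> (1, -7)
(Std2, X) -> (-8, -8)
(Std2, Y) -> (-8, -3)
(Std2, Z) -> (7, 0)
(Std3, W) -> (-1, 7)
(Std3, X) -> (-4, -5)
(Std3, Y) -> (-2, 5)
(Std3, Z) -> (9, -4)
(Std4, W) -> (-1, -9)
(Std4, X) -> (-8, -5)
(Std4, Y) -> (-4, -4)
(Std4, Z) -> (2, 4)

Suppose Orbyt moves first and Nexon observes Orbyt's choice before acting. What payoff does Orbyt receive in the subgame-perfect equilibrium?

Nexon best-responds to each possible Orbyt move:
- W → Nexon plays Std2 (best of -9, 1, -1, -1); Orbyt gets -7.
- X → Nexon plays Std3 (best of -9, -8, -4, -8); Orbyt gets -5.
- Y → Nexon plays Std1 (best of 8, -8, -2, -4); Orbyt gets 6.
- Z → Nexon plays Std3 (best of -9, 7, 9, 2); Orbyt gets -4.
Maximizing over -7, -5, 6, -4, Orbyt chooses Y. Subgame-perfect outcome: (Std1, Y) with payoffs (8, 6).

6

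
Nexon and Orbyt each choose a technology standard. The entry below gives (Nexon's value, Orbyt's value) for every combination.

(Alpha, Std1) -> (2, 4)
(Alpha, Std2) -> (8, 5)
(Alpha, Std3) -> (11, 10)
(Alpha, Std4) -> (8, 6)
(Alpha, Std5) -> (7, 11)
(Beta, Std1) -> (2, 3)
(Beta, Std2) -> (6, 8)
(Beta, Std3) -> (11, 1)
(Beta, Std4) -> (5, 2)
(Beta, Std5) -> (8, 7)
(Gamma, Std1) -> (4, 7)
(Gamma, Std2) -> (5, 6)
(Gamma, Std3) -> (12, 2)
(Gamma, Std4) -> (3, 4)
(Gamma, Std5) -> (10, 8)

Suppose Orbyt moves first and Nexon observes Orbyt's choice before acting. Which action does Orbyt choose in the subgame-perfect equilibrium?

Std5

Nexon best-responds to each possible Orbyt move:
- Std1 → Nexon plays Gamma (best of 2, 2, 4); Orbyt gets 7.
- Std2 → Nexon plays Alpha (best of 8, 6, 5); Orbyt gets 5.
- Std3 → Nexon plays Gamma (best of 11, 11, 12); Orbyt gets 2.
- Std4 → Nexon plays Alpha (best of 8, 5, 3); Orbyt gets 6.
- Std5 → Nexon plays Gamma (best of 7, 8, 10); Orbyt gets 8.
Among 7, 5, 2, 6, 8, the best is 8 at Std5. Subgame-perfect outcome: (Gamma, Std5) with payoffs (10, 8).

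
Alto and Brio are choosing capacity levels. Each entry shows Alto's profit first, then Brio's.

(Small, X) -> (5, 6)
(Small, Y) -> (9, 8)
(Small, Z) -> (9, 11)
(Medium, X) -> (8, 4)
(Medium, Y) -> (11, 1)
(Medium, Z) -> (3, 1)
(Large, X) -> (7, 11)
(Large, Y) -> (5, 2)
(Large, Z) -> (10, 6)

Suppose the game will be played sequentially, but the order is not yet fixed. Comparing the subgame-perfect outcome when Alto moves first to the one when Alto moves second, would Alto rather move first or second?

second

If Alto leads: Brio's best replies are Small→Z, Medium→X, Large→X; Alto's induced payoffs 9, 8, 7; outcome (Small, Z), payoffs (9, 11).
If Brio leads: Alto's best replies are X→Medium, Y→Medium, Z→Large; Brio's induced payoffs 4, 1, 6; outcome (Large, Z), payoffs (10, 6).
Alto gets 9 moving first and 10 moving second, so Alto prefers to move second.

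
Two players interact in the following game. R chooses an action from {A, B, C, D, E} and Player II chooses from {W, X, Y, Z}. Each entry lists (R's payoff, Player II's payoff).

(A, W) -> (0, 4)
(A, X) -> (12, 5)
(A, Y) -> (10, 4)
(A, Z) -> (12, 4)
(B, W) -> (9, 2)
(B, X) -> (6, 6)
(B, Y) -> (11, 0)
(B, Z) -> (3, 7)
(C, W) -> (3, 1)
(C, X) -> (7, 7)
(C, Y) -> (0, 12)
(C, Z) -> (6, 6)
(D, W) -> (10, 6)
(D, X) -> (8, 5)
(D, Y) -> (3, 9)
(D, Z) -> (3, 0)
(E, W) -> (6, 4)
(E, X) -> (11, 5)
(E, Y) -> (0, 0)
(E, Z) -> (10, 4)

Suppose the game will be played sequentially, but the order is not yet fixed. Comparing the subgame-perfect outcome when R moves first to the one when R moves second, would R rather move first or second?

first

If R leads: Player II's best replies are A→X, B→Z, C→Y, D→Y, E→X; R's induced payoffs 12, 3, 0, 3, 11; outcome (A, X), payoffs (12, 5).
If Player II leads: R's best replies are W→D, X→A, Y→B, Z→A; Player II's induced payoffs 6, 5, 0, 4; outcome (D, W), payoffs (10, 6).
R gets 12 moving first and 10 moving second, so R prefers to move first.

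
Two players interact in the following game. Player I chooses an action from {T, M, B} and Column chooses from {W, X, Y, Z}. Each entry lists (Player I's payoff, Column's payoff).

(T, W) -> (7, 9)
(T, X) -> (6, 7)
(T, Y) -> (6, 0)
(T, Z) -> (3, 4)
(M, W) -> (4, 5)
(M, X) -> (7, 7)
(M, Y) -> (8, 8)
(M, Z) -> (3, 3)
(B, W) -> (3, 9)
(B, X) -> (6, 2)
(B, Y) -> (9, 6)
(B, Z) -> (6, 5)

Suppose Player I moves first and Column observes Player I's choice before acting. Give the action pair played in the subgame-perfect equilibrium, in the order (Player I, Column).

Column best-responds to each possible Player I move:
- T: Column compares 9, 7, 0, 4 and picks W; Player I would get 7.
- M: Column compares 5, 7, 8, 3 and picks Y; Player I would get 8.
- B: Column compares 9, 2, 6, 5 and picks W; Player I would get 3.
Player I's induced payoffs are 7, 8, 3, so Player I commits to M. Subgame-perfect outcome: (M, Y) with payoffs (8, 8).

(M, Y)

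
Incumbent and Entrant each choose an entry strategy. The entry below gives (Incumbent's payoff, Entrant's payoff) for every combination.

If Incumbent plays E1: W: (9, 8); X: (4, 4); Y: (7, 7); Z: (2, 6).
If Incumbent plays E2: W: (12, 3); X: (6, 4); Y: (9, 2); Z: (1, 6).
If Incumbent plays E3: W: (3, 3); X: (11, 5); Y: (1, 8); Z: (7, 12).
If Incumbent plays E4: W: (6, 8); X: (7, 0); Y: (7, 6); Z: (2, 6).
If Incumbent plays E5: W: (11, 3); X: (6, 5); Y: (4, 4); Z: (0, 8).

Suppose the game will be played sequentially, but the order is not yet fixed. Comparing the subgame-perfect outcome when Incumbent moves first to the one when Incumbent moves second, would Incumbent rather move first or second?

first

If Incumbent leads: Entrant's best replies are E1→W, E2→Z, E3→Z, E4→W, E5→Z; Incumbent's induced payoffs 9, 1, 7, 6, 0; outcome (E1, W), payoffs (9, 8).
If Entrant leads: Incumbent's best replies are W→E2, X→E3, Y→E2, Z→E3; Entrant's induced payoffs 3, 5, 2, 12; outcome (E3, Z), payoffs (7, 12).
Incumbent gets 9 moving first and 7 moving second, so Incumbent prefers to move first.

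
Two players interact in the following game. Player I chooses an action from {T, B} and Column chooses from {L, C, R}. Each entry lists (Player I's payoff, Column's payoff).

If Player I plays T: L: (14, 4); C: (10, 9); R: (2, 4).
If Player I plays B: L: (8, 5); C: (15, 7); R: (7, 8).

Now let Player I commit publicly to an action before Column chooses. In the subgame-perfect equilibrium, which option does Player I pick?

T

Solve by backward induction (Player I leads).
- T → Column plays C (best of 4, 9, 4); Player I gets 10.
- B → Column plays R (best of 5, 7, 8); Player I gets 7.
Player I's induced payoffs are 10, 7, so Player I commits to T. Subgame-perfect outcome: (T, C) with payoffs (10, 9).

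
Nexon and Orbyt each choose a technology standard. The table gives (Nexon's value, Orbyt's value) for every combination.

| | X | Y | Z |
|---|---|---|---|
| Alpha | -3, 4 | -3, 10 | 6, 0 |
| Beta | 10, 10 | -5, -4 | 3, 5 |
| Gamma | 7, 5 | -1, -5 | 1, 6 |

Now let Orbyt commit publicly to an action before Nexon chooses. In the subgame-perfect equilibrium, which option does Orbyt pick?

X

Backward induction with Orbyt moving first.
- X: BR = Beta, leader payoff 10.
- Y: BR = Gamma, leader payoff -5.
- Z: BR = Alpha, leader payoff 0.
Among 10, -5, 0, the best is 10 at X. Subgame-perfect outcome: (Beta, X) with payoffs (10, 10).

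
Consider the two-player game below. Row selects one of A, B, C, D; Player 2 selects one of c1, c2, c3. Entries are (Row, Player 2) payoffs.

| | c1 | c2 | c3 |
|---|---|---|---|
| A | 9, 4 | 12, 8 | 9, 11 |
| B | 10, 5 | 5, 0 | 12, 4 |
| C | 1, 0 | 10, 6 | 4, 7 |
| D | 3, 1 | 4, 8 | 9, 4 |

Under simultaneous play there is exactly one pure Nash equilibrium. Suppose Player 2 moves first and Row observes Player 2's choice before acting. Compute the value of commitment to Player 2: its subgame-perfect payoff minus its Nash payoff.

3

Work backward from Row's decision.
- c1 → Row plays B (best of 9, 10, 1, 3); Player 2 gets 5.
- c2 → Row plays A (best of 12, 5, 10, 4); Player 2 gets 8.
- c3 → Row plays B (best of 9, 12, 4, 9); Player 2 gets 4.
Maximizing over 5, 8, 4, Player 2 chooses c2. Subgame-perfect outcome: (A, c2) with payoffs (12, 8).
Now find the simultaneous Nash equilibrium.
Row's best replies: c1→B; c2→A; c3→B.
Player 2's best replies: A→c3; B→c1; C→c3; D→c2.
The unique mutual best reply is (B, c1), giving (10, 5).
Player 2's commitment gain: 8 − 5 = 3.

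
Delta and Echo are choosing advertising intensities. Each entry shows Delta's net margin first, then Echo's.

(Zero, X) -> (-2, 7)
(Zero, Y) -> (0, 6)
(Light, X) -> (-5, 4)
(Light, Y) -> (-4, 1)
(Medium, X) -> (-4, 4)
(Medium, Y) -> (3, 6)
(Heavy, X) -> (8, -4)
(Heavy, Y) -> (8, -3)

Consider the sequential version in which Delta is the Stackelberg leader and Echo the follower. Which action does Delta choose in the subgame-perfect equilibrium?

Heavy

Work backward from Echo's decision.
- Zero: BR = X, leader payoff -2.
- Light: BR = X, leader payoff -5.
- Medium: BR = Y, leader payoff 3.
- Heavy: BR = Y, leader payoff 8.
Among -2, -5, 3, 8, the best is 8 at Heavy. Subgame-perfect outcome: (Heavy, Y) with payoffs (8, -3).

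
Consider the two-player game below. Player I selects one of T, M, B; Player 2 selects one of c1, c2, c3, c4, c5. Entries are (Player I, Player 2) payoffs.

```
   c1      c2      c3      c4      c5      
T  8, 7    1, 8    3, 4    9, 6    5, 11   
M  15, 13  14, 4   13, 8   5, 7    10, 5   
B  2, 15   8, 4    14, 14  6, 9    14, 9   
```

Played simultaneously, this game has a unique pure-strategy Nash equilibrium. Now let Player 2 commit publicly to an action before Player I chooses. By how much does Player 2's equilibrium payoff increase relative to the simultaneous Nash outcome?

Player I best-responds to each possible Player 2 move:
- c1: BR = M, leader payoff 13.
- c2: BR = M, leader payoff 4.
- c3: BR = B, leader payoff 14.
- c4: BR = T, leader payoff 6.
- c5: BR = B, leader payoff 9.
Among 13, 4, 14, 6, 9, the best is 14 at c3. Subgame-perfect outcome: (B, c3) with payoffs (14, 14).
Under simultaneous play:
Player I's best replies: c1→M; c2→M; c3→B; c4→T; c5→B.
Player 2's best replies: T→c5; M→c1; B→c1.
Only (M, c1) has each player best-responding; Nash payoffs (15, 13).
Player 2's commitment gain: 14 − 13 = 1.

1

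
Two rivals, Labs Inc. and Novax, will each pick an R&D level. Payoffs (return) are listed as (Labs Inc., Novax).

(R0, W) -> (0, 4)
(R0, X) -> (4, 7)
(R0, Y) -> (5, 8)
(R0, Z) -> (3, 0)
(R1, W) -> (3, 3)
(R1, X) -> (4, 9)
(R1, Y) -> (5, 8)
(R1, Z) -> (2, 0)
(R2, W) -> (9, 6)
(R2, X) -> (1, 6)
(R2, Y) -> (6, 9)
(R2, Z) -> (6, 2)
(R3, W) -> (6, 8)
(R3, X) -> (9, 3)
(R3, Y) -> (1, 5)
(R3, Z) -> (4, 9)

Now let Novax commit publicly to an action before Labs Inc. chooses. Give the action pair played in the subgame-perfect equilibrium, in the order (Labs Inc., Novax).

(R2, Y)

Labs Inc. best-responds to each possible Novax move:
- W: BR = R2, leader payoff 6.
- X: BR = R3, leader payoff 3.
- Y: BR = R2, leader payoff 9.
- Z: BR = R2, leader payoff 2.
Novax's induced payoffs are 6, 3, 9, 2, so Novax commits to Y. Subgame-perfect outcome: (R2, Y) with payoffs (6, 9).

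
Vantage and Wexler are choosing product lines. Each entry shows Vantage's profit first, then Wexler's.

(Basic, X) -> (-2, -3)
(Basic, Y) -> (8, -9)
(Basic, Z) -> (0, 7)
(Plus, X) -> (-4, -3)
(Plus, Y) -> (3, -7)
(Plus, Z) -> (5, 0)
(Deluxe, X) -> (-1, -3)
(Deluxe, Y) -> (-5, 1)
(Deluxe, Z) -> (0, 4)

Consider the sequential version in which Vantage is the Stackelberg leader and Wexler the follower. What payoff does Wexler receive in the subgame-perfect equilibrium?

Solve by backward induction (Vantage leads).
- Basic: BR = Z, leader payoff 0.
- Plus: BR = Z, leader payoff 5.
- Deluxe: BR = Z, leader payoff 0.
Vantage's induced payoffs are 0, 5, 0, so Vantage commits to Plus. Subgame-perfect outcome: (Plus, Z) with payoffs (5, 0).

0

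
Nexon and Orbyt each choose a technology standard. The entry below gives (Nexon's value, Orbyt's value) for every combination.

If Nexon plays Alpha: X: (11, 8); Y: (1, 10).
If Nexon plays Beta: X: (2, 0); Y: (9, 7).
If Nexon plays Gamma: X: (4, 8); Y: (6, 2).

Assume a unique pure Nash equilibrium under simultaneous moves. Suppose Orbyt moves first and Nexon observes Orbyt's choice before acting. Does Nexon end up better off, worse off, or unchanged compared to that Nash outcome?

better off

Nexon best-responds to each possible Orbyt move:
- X → Nexon plays Alpha (best of 11, 2, 4); Orbyt gets 8.
- Y → Nexon plays Beta (best of 1, 9, 6); Orbyt gets 7.
Among 8, 7, the best is 8 at X. Subgame-perfect outcome: (Alpha, X) with payoffs (11, 8).
For the simultaneous game, intersect best replies.
Nexon's best replies: X→Alpha; Y→Beta.
Orbyt's best replies: Alpha→Y; Beta→Y; Gamma→X.
The unique mutual best reply is (Beta, Y), giving (9, 7).
Nexon earns 11 sequentially versus 9 at the Nash outcome: better off.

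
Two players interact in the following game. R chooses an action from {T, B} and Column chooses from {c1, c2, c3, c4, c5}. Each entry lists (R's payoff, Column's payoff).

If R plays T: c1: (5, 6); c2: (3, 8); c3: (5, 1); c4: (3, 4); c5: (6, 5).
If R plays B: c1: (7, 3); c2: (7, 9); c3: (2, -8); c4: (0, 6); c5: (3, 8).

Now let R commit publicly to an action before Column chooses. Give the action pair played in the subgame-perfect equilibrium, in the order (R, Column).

(B, c2)

Backward induction with R moving first.
- T: Column compares 6, 8, 1, 4, 5 and picks c2; R would get 3.
- B: Column compares 3, 9, -8, 6, 8 and picks c2; R would get 7.
Among 3, 7, the best is 7 at B. Subgame-perfect outcome: (B, c2) with payoffs (7, 9).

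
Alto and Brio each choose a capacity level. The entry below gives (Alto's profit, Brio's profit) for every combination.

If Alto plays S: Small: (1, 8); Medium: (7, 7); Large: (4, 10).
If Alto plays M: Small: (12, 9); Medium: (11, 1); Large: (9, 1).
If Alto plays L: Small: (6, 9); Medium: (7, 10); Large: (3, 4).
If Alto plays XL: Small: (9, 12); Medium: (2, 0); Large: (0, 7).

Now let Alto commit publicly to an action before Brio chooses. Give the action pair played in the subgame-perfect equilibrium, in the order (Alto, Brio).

(M, Small)

Brio best-responds to each possible Alto move:
- S → Brio plays Large (best of 8, 7, 10); Alto gets 4.
- M → Brio plays Small (best of 9, 1, 1); Alto gets 12.
- L → Brio plays Medium (best of 9, 10, 4); Alto gets 7.
- XL → Brio plays Small (best of 12, 0, 7); Alto gets 9.
Maximizing over 4, 12, 7, 9, Alto chooses M. Subgame-perfect outcome: (M, Small) with payoffs (12, 9).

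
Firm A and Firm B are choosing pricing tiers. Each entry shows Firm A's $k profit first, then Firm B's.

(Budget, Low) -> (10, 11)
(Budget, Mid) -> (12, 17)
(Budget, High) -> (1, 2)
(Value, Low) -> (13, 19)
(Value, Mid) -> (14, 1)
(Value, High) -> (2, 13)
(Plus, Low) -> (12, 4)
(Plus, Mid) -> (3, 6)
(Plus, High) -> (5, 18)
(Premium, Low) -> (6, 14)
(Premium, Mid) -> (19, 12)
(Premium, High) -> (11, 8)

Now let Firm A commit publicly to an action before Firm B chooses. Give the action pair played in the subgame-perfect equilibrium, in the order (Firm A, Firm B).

(Value, Low)

Firm B best-responds to each possible Firm A move:
- Budget: BR = Mid, leader payoff 12.
- Value: BR = Low, leader payoff 13.
- Plus: BR = High, leader payoff 5.
- Premium: BR = Low, leader payoff 6.
Among 12, 13, 5, 6, the best is 13 at Value. Subgame-perfect outcome: (Value, Low) with payoffs (13, 19).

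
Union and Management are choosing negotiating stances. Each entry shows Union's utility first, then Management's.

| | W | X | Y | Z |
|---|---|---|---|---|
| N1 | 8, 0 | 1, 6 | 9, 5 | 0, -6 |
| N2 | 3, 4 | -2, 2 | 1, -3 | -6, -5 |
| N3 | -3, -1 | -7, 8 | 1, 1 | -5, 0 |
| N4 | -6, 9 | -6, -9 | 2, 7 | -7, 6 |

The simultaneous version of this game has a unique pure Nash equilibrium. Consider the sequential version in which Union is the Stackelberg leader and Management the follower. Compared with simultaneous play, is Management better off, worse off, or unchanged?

Solve by backward induction (Union leads).
- N1: Management compares 0, 6, 5, -6 and picks X; Union would get 1.
- N2: Management compares 4, 2, -3, -5 and picks W; Union would get 3.
- N3: Management compares -1, 8, 1, 0 and picks X; Union would get -7.
- N4: Management compares 9, -9, 7, 6 and picks W; Union would get -6.
Maximizing over 1, 3, -7, -6, Union chooses N2. Subgame-perfect outcome: (N2, W) with payoffs (3, 4).
For the simultaneous game, intersect best replies.
Union's best replies: W→N1; X→N1; Y→N1; Z→N1.
Management's best replies: N1→X; N2→W; N3→X; N4→W.
The unique mutual best reply is (N1, X), giving (1, 6).
Management earns 4 sequentially versus 6 at the Nash outcome: worse off.

worse off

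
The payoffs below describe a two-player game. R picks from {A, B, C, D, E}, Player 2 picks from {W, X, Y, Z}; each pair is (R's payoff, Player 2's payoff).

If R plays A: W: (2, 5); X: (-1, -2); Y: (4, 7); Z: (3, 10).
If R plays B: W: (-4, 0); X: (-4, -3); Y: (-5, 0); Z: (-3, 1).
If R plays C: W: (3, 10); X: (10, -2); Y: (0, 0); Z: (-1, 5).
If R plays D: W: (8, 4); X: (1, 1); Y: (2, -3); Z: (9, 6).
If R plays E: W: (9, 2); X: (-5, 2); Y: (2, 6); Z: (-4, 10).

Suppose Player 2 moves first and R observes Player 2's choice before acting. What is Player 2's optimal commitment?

Y

Solve by backward induction (Player 2 leads).
- W: BR = E, leader payoff 2.
- X: BR = C, leader payoff -2.
- Y: BR = A, leader payoff 7.
- Z: BR = D, leader payoff 6.
Among 2, -2, 7, 6, the best is 7 at Y. Subgame-perfect outcome: (A, Y) with payoffs (4, 7).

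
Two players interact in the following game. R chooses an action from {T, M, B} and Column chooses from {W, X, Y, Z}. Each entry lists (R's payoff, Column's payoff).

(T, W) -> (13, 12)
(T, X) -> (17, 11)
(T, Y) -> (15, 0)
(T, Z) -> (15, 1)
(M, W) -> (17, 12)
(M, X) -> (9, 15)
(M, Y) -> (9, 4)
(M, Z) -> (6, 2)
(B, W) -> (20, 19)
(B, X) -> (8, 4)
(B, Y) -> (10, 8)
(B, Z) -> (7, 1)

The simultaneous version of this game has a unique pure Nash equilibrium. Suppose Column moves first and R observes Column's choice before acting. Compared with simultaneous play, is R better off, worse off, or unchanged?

unchanged

Backward induction with Column moving first.
- W: R compares 13, 17, 20 and picks B; Column would get 19.
- X: R compares 17, 9, 8 and picks T; Column would get 11.
- Y: R compares 15, 9, 10 and picks T; Column would get 0.
- Z: R compares 15, 6, 7 and picks T; Column would get 1.
Maximizing over 19, 11, 0, 1, Column chooses W. Subgame-perfect outcome: (B, W) with payoffs (20, 19).
Under simultaneous play:
R's best replies: W→B; X→T; Y→T; Z→T.
Column's best replies: T→W; M→X; B→W.
The unique mutual best reply is (B, W), giving (20, 19).
R earns 20 sequentially versus 20 at the Nash outcome: unchanged.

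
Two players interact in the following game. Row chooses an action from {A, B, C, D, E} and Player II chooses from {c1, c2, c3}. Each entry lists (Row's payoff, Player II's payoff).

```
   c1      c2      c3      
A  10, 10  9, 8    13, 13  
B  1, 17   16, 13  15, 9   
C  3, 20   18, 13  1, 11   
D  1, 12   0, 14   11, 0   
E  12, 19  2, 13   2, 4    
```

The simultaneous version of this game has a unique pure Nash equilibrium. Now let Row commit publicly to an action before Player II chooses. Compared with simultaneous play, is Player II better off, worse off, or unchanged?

Player II best-responds to each possible Row move:
- A: Player II compares 10, 8, 13 and picks c3; Row would get 13.
- B: Player II compares 17, 13, 9 and picks c1; Row would get 1.
- C: Player II compares 20, 13, 11 and picks c1; Row would get 3.
- D: Player II compares 12, 14, 0 and picks c2; Row would get 0.
- E: Player II compares 19, 13, 4 and picks c1; Row would get 12.
Maximizing over 13, 1, 3, 0, 12, Row chooses A. Subgame-perfect outcome: (A, c3) with payoffs (13, 13).
For the simultaneous game, intersect best replies.
Row's best replies: c1→E; c2→C; c3→B.
Player II's best replies: A→c3; B→c1; C→c1; D→c2; E→c1.
The unique mutual best reply is (E, c1), giving (12, 19).
Player II earns 13 sequentially versus 19 at the Nash outcome: worse off.

worse off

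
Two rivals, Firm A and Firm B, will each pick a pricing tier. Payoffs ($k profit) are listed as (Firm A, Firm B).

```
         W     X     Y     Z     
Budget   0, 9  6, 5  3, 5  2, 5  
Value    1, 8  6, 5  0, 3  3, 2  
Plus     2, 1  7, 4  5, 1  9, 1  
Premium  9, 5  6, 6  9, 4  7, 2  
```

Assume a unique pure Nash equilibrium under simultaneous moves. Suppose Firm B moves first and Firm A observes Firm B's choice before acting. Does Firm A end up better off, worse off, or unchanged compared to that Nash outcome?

better off

Backward induction with Firm B moving first.
- W: Firm A compares 0, 1, 2, 9 and picks Premium; Firm B would get 5.
- X: Firm A compares 6, 6, 7, 6 and picks Plus; Firm B would get 4.
- Y: Firm A compares 3, 0, 5, 9 and picks Premium; Firm B would get 4.
- Z: Firm A compares 2, 3, 9, 7 and picks Plus; Firm B would get 1.
Among 5, 4, 4, 1, the best is 5 at W. Subgame-perfect outcome: (Premium, W) with payoffs (9, 5).
Under simultaneous play:
Firm A's best replies: W→Premium; X→Plus; Y→Premium; Z→Plus.
Firm B's best replies: Budget→W; Value→W; Plus→X; Premium→X.
The unique mutual best reply is (Plus, X), giving (7, 4).
Firm A earns 9 sequentially versus 7 at the Nash outcome: better off.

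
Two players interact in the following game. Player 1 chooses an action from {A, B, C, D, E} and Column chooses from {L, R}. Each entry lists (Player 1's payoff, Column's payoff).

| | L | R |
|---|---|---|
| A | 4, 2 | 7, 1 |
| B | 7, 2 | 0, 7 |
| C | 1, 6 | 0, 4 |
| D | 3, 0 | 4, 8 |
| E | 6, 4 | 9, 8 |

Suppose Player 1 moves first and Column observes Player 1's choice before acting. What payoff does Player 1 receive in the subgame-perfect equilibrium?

9

Column best-responds to each possible Player 1 move:
- A → Column plays L (best of 2, 1); Player 1 gets 4.
- B → Column plays R (best of 2, 7); Player 1 gets 0.
- C → Column plays L (best of 6, 4); Player 1 gets 1.
- D → Column plays R (best of 0, 8); Player 1 gets 4.
- E → Column plays R (best of 4, 8); Player 1 gets 9.
Player 1's induced payoffs are 4, 0, 1, 4, 9, so Player 1 commits to E. Subgame-perfect outcome: (E, R) with payoffs (9, 8).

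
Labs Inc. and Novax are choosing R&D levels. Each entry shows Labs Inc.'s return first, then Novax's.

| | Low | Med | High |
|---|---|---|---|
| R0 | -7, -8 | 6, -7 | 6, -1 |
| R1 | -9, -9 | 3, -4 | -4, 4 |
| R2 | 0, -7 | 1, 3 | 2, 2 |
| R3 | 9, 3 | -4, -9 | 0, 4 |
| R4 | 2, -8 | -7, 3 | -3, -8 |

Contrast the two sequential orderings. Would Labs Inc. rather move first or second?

If Labs Inc. leads: Novax's best replies are R0→High, R1→High, R2→Med, R3→High, R4→Med; Labs Inc.'s induced payoffs 6, -4, 1, 0, -7; outcome (R0, High), payoffs (6, -1).
If Novax leads: Labs Inc.'s best replies are Low→R3, Med→R0, High→R0; Novax's induced payoffs 3, -7, -1; outcome (R3, Low), payoffs (9, 3).
Labs Inc. gets 6 moving first and 9 moving second, so Labs Inc. prefers to move second.

second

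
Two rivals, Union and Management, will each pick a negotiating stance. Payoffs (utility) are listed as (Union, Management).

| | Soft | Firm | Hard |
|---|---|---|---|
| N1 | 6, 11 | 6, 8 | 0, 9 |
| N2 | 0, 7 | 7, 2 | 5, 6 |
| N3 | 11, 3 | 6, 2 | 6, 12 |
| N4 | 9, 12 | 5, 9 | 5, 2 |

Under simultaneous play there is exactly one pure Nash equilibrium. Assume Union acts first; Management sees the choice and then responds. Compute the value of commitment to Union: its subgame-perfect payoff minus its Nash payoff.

Work backward from Management's decision.
- N1: Management compares 11, 8, 9 and picks Soft; Union would get 6.
- N2: Management compares 7, 2, 6 and picks Soft; Union would get 0.
- N3: Management compares 3, 2, 12 and picks Hard; Union would get 6.
- N4: Management compares 12, 9, 2 and picks Soft; Union would get 9.
Maximizing over 6, 0, 6, 9, Union chooses N4. Subgame-perfect outcome: (N4, Soft) with payoffs (9, 12).
For the simultaneous game, intersect best replies.
Union's best replies: Soft→N3; Firm→N2; Hard→N3.
Management's best replies: N1→Soft; N2→Soft; N3→Hard; N4→Soft.
The unique mutual best reply is (N3, Hard), giving (6, 12).
Union's commitment gain: 9 − 6 = 3.

3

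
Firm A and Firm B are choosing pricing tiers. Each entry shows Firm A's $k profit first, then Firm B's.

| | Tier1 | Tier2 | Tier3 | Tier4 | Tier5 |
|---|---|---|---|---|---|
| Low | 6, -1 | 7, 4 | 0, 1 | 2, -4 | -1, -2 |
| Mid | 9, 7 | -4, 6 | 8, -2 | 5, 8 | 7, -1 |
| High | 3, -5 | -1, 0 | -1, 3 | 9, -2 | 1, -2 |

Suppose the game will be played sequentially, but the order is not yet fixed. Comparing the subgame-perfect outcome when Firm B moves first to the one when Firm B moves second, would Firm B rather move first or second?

first

If Firm A leads: Firm B's best replies are Low→Tier2, Mid→Tier4, High→Tier3; Firm A's induced payoffs 7, 5, -1; outcome (Low, Tier2), payoffs (7, 4).
If Firm B leads: Firm A's best replies are Tier1→Mid, Tier2→Low, Tier3→Mid, Tier4→High, Tier5→Mid; Firm B's induced payoffs 7, 4, -2, -2, -1; outcome (Mid, Tier1), payoffs (9, 7).
Firm B gets 7 moving first and 4 moving second, so Firm B prefers to move first.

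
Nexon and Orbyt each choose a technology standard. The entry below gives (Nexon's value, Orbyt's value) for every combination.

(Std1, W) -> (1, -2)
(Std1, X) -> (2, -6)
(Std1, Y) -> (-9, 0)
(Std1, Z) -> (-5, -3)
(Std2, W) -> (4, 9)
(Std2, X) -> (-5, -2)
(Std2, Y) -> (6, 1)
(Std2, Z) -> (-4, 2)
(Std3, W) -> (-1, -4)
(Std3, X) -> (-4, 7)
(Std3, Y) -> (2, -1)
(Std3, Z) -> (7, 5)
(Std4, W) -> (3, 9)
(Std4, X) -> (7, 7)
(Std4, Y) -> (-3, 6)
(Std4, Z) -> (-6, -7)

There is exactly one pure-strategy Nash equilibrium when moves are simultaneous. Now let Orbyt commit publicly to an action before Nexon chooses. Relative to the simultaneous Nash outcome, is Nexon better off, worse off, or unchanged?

Solve by backward induction (Orbyt leads).
- W: Nexon compares 1, 4, -1, 3 and picks Std2; Orbyt would get 9.
- X: Nexon compares 2, -5, -4, 7 and picks Std4; Orbyt would get 7.
- Y: Nexon compares -9, 6, 2, -3 and picks Std2; Orbyt would get 1.
- Z: Nexon compares -5, -4, 7, -6 and picks Std3; Orbyt would get 5.
Orbyt's induced payoffs are 9, 7, 1, 5, so Orbyt commits to W. Subgame-perfect outcome: (Std2, W) with payoffs (4, 9).
Under simultaneous play:
Nexon's best replies: W→Std2; X→Std4; Y→Std2; Z→Std3.
Orbyt's best replies: Std1→Y; Std2→W; Std3→X; Std4→W.
The unique mutual best reply is (Std2, W), giving (4, 9).
Nexon earns 4 sequentially versus 4 at the Nash outcome: unchanged.

unchanged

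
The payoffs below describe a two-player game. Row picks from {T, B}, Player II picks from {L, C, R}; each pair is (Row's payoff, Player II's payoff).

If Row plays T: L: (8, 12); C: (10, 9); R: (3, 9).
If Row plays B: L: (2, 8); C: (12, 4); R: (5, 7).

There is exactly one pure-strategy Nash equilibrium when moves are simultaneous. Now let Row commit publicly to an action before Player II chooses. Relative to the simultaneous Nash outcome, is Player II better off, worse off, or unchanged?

unchanged

Work backward from Player II's decision.
- T: BR = L, leader payoff 8.
- B: BR = L, leader payoff 2.
Maximizing over 8, 2, Row chooses T. Subgame-perfect outcome: (T, L) with payoffs (8, 12).
For the simultaneous game, intersect best replies.
Row's best replies: L→T; C→B; R→B.
Player II's best replies: T→L; B→L.
Only (T, L) has each player best-responding; Nash payoffs (8, 12).
Player II earns 12 sequentially versus 12 at the Nash outcome: unchanged.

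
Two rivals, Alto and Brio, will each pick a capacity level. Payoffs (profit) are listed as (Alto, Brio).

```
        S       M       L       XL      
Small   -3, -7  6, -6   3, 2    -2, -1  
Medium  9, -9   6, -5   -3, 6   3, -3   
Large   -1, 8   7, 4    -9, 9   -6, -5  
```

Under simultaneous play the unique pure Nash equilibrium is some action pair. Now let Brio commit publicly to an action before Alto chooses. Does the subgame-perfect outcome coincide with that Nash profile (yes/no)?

no

Work backward from Alto's decision.
- S: Alto compares -3, 9, -1 and picks Medium; Brio would get -9.
- M: Alto compares 6, 6, 7 and picks Large; Brio would get 4.
- L: Alto compares 3, -3, -9 and picks Small; Brio would get 2.
- XL: Alto compares -2, 3, -6 and picks Medium; Brio would get -3.
Among -9, 4, 2, -3, the best is 4 at M. Subgame-perfect outcome: (Large, M) with payoffs (7, 4).
Under simultaneous play:
Alto's best replies: S→Medium; M→Large; L→Small; XL→Medium.
Brio's best replies: Small→L; Medium→L; Large→L.
The unique mutual best reply is (Small, L), giving (3, 2).
Sequential outcome (Large, M) differs from the Nash profile (Small, L).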